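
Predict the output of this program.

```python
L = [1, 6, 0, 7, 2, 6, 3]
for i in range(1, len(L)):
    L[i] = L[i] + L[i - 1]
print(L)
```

[1, 7, 7, 14, 16, 22, 25]

i=1: L[1] = 6+1 = 7 → [1, 7, 0, 7, 2, 6, 3]
i=2: L[2] = 0+7 = 7 → [1, 7, 7, 7, 2, 6, 3]
i=3: L[3] = 7+7 = 14 → [1, 7, 7, 14, 2, 6, 3]
i=4: L[4] = 2+14 = 16 → [1, 7, 7, 14, 16, 6, 3]
i=5: L[5] = 6+16 = 22 → [1, 7, 7, 14, 16, 22, 3]
i=6: L[6] = 3+22 = 25 → [1, 7, 7, 14, 16, 22, 25]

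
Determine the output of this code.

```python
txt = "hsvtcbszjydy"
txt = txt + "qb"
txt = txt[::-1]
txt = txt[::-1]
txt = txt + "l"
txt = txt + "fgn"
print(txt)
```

+ 'qb' → 'hsvtcbszjydyqb'
reverse → 'bqydyjzsbctvsh'
reverse → 'hsvtcbszjydyqb'
+ 'l' → 'hsvtcbszjydyqbl'
+ 'fgn' → 'hsvtcbszjydyqblfgn'

hsvtcbszjydyqblfgn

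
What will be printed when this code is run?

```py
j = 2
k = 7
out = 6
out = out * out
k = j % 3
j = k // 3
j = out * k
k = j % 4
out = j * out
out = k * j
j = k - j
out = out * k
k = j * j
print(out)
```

out = 6*6 = 36
k = 2%3 = 2
j = 2//3 = 0
j = 36*2 = 72
k = 72%4 = 0
out = 72*36 = 2592
out = 0*72 = 0
j = 0-72 = -72
out = 0*0 = 0
k = (-72)*(-72) = 5184

0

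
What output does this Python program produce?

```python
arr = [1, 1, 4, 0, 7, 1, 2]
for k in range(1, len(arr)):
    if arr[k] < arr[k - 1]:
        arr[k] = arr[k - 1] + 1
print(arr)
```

k=1: 1>=1, unchanged → [1, 1, 4, 0, 7, 1, 2]
k=2: 4>=1, unchanged → [1, 1, 4, 0, 7, 1, 2]
k=3: 0<4, arr[3] = 4+1 = 5 → [1, 1, 4, 5, 7, 1, 2]
k=4: 7>=5, unchanged → [1, 1, 4, 5, 7, 1, 2]
k=5: 1<7, arr[5] = 7+1 = 8 → [1, 1, 4, 5, 7, 8, 2]
k=6: 2<8, arr[6] = 8+1 = 9 → [1, 1, 4, 5, 7, 8, 9]

[1, 1, 4, 5, 7, 8, 9]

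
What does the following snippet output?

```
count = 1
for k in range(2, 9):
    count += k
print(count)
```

36

k=2: count = 1+2 = 3
k=3: count = 3+3 = 6
k=4: count = 6+4 = 10
k=5: count = 10+5 = 15
k=6: count = 15+6 = 21
k=7: count = 21+7 = 28
k=8: count = 28+8 = 36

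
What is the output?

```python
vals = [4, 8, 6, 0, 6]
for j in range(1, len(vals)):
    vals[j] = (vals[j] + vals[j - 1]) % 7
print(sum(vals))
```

20

j=1: vals[1] = (8+4)%7 = 5 → [4, 5, 6, 0, 6]
j=2: vals[2] = (6+5)%7 = 4 → [4, 5, 4, 0, 6]
j=3: vals[3] = (0+4)%7 = 4 → [4, 5, 4, 4, 6]
j=4: vals[4] = (6+4)%7 = 3 → [4, 5, 4, 4, 3]
sum = 20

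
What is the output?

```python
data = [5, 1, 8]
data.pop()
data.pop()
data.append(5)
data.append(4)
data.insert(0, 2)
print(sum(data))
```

16

pop() removes 8 → [5, 1]
pop() removes 1 → [5]
append 5 → [5, 5]
append 4 → [5, 5, 4]
insert 2 at 0 → [2, 5, 5, 4]
sum = 16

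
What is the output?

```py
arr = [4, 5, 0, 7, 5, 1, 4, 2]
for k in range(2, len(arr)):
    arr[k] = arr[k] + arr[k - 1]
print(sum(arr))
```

k=2: arr[2] = 0+5 = 5 → [4, 5, 5, 7, 5, 1, 4, 2]
k=3: arr[3] = 7+5 = 12 → [4, 5, 5, 12, 5, 1, 4, 2]
k=4: arr[4] = 5+12 = 17 → [4, 5, 5, 12, 17, 1, 4, 2]
k=5: arr[5] = 1+17 = 18 → [4, 5, 5, 12, 17, 18, 4, 2]
k=6: arr[6] = 4+18 = 22 → [4, 5, 5, 12, 17, 18, 22, 2]
k=7: arr[7] = 2+22 = 24 → [4, 5, 5, 12, 17, 18, 22, 24]
sum = 107

107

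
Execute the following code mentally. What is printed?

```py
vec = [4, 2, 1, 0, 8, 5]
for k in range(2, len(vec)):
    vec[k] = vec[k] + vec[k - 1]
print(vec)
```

[4, 2, 3, 3, 11, 16]

k=2: vec[2] = 1+2 = 3 → [4, 2, 3, 0, 8, 5]
k=3: vec[3] = 0+3 = 3 → [4, 2, 3, 3, 8, 5]
k=4: vec[4] = 8+3 = 11 → [4, 2, 3, 3, 11, 5]
k=5: vec[5] = 5+11 = 16 → [4, 2, 3, 3, 11, 16]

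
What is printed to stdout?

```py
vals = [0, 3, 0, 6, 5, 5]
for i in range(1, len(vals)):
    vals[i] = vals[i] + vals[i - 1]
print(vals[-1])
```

19

i=1: vals[1] = 3+0 = 3 → [0, 3, 0, 6, 5, 5]
i=2: vals[2] = 0+3 = 3 → [0, 3, 3, 6, 5, 5]
i=3: vals[3] = 6+3 = 9 → [0, 3, 3, 9, 5, 5]
i=4: vals[4] = 5+9 = 14 → [0, 3, 3, 9, 14, 5]
i=5: vals[5] = 5+14 = 19 → [0, 3, 3, 9, 14, 19]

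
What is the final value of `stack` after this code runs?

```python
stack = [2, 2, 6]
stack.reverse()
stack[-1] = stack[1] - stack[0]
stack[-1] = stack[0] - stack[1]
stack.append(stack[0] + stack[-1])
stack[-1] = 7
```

reverse → [6, 2, 2]
stack[-1] = stack[1]-stack[0] = 2-6 = -4 → [6, 2, -4]
stack[-1] = stack[0]-stack[1] = 6-2 = 4 → [6, 2, 4]
append stack[0]+stack[-1] = 6+4 = 10 → [6, 2, 4, 10]
stack[-1] = 7 → [6, 2, 4, 7]

[6, 2, 4, 7]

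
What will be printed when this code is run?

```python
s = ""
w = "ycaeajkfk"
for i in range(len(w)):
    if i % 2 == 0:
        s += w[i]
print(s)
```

yaakk

i=0: add 'y' → 'y'
i=1: skip
i=2: add 'a' → 'ya'
i=3: skip
i=4: add 'a' → 'yaa'
i=5: skip
i=6: add 'k' → 'yaak'
i=7: skip
i=8: add 'k' → 'yaakk'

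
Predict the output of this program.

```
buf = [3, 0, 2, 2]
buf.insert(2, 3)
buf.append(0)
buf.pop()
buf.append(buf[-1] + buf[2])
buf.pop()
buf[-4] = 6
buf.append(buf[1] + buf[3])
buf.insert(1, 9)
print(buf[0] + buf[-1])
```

insert 3 at 2 → [3, 0, 3, 2, 2]
append 0 → [3, 0, 3, 2, 2, 0]
pop() removes 0 → [3, 0, 3, 2, 2]
append buf[-1]+buf[2] = 2+3 = 5 → [3, 0, 3, 2, 2, 5]
pop() removes 5 → [3, 0, 3, 2, 2]
buf[-4] = 6 → [3, 6, 3, 2, 2]
append buf[1]+buf[3] = 6+2 = 8 → [3, 6, 3, 2, 2, 8]
insert 9 at 1 → [3, 9, 6, 3, 2, 2, 8]
buf[0]+buf[-1] = 3+8 = 11

11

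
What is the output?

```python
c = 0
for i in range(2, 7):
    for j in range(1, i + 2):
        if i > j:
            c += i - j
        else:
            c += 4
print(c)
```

75

i=2,j=1: 2>1, c = 0+1 = 1
i=2,j=2: not 2>2, c = 1+4 = 5
i=2,j=3: not 2>3, c = 5+4 = 9
i=3,j=1: 3>1, c = 9+2 = 11
i=3,j=2: 3>2, c = 11+1 = 12
i=3,j=3: not 3>3, c = 12+4 = 16
i=3,j=4: not 3>4, c = 16+4 = 20
i=4,j=1: 4>1, c = 20+3 = 23
i=4,j=2: 4>2, c = 23+2 = 25
i=4,j=3: 4>3, c = 25+1 = 26
i=4,j=4: not 4>4, c = 26+4 = 30
i=4,j=5: not 4>5, c = 30+4 = 34
i=5,j=1: 5>1, c = 34+4 = 38
i=5,j=2: 5>2, c = 38+3 = 41
i=5,j=3: 5>3, c = 41+2 = 43
i=5,j=4: 5>4, c = 43+1 = 44
i=5,j=5: not 5>5, c = 44+4 = 48
i=5,j=6: not 5>6, c = 48+4 = 52
i=6,j=1: 6>1, c = 52+5 = 57
i=6,j=2: 6>2, c = 57+4 = 61
i=6,j=3: 6>3, c = 61+3 = 64
i=6,j=4: 6>4, c = 64+2 = 66
i=6,j=5: 6>5, c = 66+1 = 67
i=6,j=6: not 6>6, c = 67+4 = 71
i=6,j=7: not 6>7, c = 71+4 = 75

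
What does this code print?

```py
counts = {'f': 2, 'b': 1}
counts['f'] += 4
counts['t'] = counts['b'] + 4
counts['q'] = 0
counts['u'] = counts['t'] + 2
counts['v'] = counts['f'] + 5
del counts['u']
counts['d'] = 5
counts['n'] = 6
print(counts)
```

counts['f'] = 2+4 = 6 → {'f': 6, 'b': 1}
counts['t'] = counts['b']+4 = 5 → {'f': 6, 'b': 1, 't': 5}
counts['q'] = 0 → {'f': 6, 'b': 1, 't': 5, 'q': 0}
counts['u'] = counts['t']+2 = 7 → {'f': 6, 'b': 1, 't': 5, 'q': 0, 'u': 7}
counts['v'] = counts['f']+5 = 11 → {'f': 6, 'b': 1, 't': 5, 'q': 0, 'u': 7, 'v': 11}
del 'u' → {'f': 6, 'b': 1, 't': 5, 'q': 0, 'v': 11}
counts['d'] = 5 → {'f': 6, 'b': 1, 't': 5, 'q': 0, 'v': 11, 'd': 5}
counts['n'] = 6 → {'f': 6, 'b': 1, 't': 5, 'q': 0, 'v': 11, 'd': 5, 'n': 6}

{'f': 6, 'b': 1, 't': 5, 'q': 0, 'v': 11, 'd': 5, 'n': 6}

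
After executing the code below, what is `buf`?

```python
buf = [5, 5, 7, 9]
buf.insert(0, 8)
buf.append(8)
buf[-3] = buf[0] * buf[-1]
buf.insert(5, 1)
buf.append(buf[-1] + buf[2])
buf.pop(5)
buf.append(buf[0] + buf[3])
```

[8, 5, 5, 64, 9, 8, 13, 72]

insert 8 at 0 → [8, 5, 5, 7, 9]
append 8 → [8, 5, 5, 7, 9, 8]
buf[-3] = buf[0]*buf[-1] = 8*8 = 64 → [8, 5, 5, 64, 9, 8]
insert 1 at 5 → [8, 5, 5, 64, 9, 1, 8]
append buf[-1]+buf[2] = 8+5 = 13 → [8, 5, 5, 64, 9, 1, 8, 13]
pop(5) removes 1 → [8, 5, 5, 64, 9, 8, 13]
append buf[0]+buf[3] = 8+64 = 72 → [8, 5, 5, 64, 9, 8, 13, 72]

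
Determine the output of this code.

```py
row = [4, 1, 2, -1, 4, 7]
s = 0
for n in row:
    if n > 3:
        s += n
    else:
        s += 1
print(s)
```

18

n=4: >3, s = 0+4 = 4
n=1: not >3, s = 4+1 = 5
n=2: not >3, s = 5+1 = 6
n=-1: not >3, s = 6+1 = 7
n=4: >3, s = 7+4 = 11
n=7: >3, s = 11+7 = 18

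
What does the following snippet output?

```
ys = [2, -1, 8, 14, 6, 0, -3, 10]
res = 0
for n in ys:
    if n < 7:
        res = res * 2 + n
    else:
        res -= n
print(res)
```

n=2: <7, res = 0*2+2 = 2
n=-1: <7, res = 2*2+(-1) = 3
n=8: not <7, res = 3-8 = -5
n=14: not <7, res = (-5)-14 = -19
n=6: <7, res = (-19)*2+6 = -32
n=0: <7, res = (-32)*2+0 = -64
n=-3: <7, res = (-64)*2+(-3) = -131
n=10: not <7, res = (-131)-10 = -141

-141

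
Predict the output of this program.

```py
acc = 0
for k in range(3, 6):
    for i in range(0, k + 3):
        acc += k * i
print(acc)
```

k=3,i=0: acc = 0+0 = 0
k=3,i=1: acc = 0+3 = 3
k=3,i=2: acc = 3+6 = 9
k=3,i=3: acc = 9+9 = 18
k=3,i=4: acc = 18+12 = 30
k=3,i=5: acc = 30+15 = 45
k=4,i=0: acc = 45+0 = 45
k=4,i=1: acc = 45+4 = 49
k=4,i=2: acc = 49+8 = 57
k=4,i=3: acc = 57+12 = 69
k=4,i=4: acc = 69+16 = 85
k=4,i=5: acc = 85+20 = 105
k=4,i=6: acc = 105+24 = 129
k=5,i=0: acc = 129+0 = 129
k=5,i=1: acc = 129+5 = 134
k=5,i=2: acc = 134+10 = 144
k=5,i=3: acc = 144+15 = 159
k=5,i=4: acc = 159+20 = 179
k=5,i=5: acc = 179+25 = 204
k=5,i=6: acc = 204+30 = 234
k=5,i=7: acc = 234+35 = 269

269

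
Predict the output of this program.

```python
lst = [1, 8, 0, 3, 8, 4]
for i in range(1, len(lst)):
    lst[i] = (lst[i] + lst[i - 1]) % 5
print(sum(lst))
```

15

i=1: lst[1] = (8+1)%5 = 4 → [1, 4, 0, 3, 8, 4]
i=2: lst[2] = (0+4)%5 = 4 → [1, 4, 4, 3, 8, 4]
i=3: lst[3] = (3+4)%5 = 2 → [1, 4, 4, 2, 8, 4]
i=4: lst[4] = (8+2)%5 = 0 → [1, 4, 4, 2, 0, 4]
i=5: lst[5] = (4+0)%5 = 4 → [1, 4, 4, 2, 0, 4]
sum = 15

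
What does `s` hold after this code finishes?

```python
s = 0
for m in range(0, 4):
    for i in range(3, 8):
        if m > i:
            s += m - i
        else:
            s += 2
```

m=0,i=3: not 0>3, s = 0+2 = 2
m=0,i=4: not 0>4, s = 2+2 = 4
m=0,i=5: not 0>5, s = 4+2 = 6
m=0,i=6: not 0>6, s = 6+2 = 8
m=0,i=7: not 0>7, s = 8+2 = 10
m=1,i=3: not 1>3, s = 10+2 = 12
m=1,i=4: not 1>4, s = 12+2 = 14
m=1,i=5: not 1>5, s = 14+2 = 16
m=1,i=6: not 1>6, s = 16+2 = 18
m=1,i=7: not 1>7, s = 18+2 = 20
m=2,i=3: not 2>3, s = 20+2 = 22
m=2,i=4: not 2>4, s = 22+2 = 24
m=2,i=5: not 2>5, s = 24+2 = 26
m=2,i=6: not 2>6, s = 26+2 = 28
m=2,i=7: not 2>7, s = 28+2 = 30
m=3,i=3: not 3>3, s = 30+2 = 32
m=3,i=4: not 3>4, s = 32+2 = 34
m=3,i=5: not 3>5, s = 34+2 = 36
m=3,i=6: not 3>6, s = 36+2 = 38
m=3,i=7: not 3>7, s = 38+2 = 40

40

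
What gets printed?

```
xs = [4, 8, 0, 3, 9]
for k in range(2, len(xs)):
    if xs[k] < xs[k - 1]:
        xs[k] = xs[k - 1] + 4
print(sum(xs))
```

60

k=2: 0<8, xs[2] = 8+4 = 12 → [4, 8, 12, 3, 9]
k=3: 3<12, xs[3] = 12+4 = 16 → [4, 8, 12, 16, 9]
k=4: 9<16, xs[4] = 16+4 = 20 → [4, 8, 12, 16, 20]
sum = 60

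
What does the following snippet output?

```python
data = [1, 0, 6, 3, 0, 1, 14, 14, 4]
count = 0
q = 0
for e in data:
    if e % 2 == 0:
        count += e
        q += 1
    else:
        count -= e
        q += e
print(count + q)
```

e=1: not even, count = 0-1 = -1; q=1
e=0: even, count = (-1)+0 = -1; q=2
e=6: even, count = (-1)+6 = 5; q=3
e=3: not even, count = 5-3 = 2; q=6
e=0: even, count = 2+0 = 2; q=7
e=1: not even, count = 2-1 = 1; q=8
e=14: even, count = 1+14 = 15; q=9
e=14: even, count = 15+14 = 29; q=10
e=4: even, count = 29+4 = 33; q=11
count+q = 33+11 = 44

44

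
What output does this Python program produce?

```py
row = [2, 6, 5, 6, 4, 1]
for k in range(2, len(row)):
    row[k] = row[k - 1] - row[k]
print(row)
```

[2, 6, 1, -5, -9, -10]

k=2: row[2] = 6-5 = 1 → [2, 6, 1, 6, 4, 1]
k=3: row[3] = 1-6 = -5 → [2, 6, 1, -5, 4, 1]
k=4: row[4] = (-5)-4 = -9 → [2, 6, 1, -5, -9, 1]
k=5: row[5] = (-9)-1 = -10 → [2, 6, 1, -5, -9, -10]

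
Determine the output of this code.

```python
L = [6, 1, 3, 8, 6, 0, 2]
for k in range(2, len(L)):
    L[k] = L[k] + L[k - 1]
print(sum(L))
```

k=2: L[2] = 3+1 = 4 → [6, 1, 4, 8, 6, 0, 2]
k=3: L[3] = 8+4 = 12 → [6, 1, 4, 12, 6, 0, 2]
k=4: L[4] = 6+12 = 18 → [6, 1, 4, 12, 18, 0, 2]
k=5: L[5] = 0+18 = 18 → [6, 1, 4, 12, 18, 18, 2]
k=6: L[6] = 2+18 = 20 → [6, 1, 4, 12, 18, 18, 20]
sum = 79

79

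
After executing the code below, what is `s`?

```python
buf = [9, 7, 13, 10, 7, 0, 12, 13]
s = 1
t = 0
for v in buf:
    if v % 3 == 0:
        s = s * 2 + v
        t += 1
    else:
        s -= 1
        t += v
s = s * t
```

v=9: %3==0, s = 1*2+9 = 11; t=1
v=7: not %3==0, s = 11-1 = 10; t=8
v=13: not %3==0, s = 10-1 = 9; t=21
v=10: not %3==0, s = 9-1 = 8; t=31
v=7: not %3==0, s = 8-1 = 7; t=38
v=0: %3==0, s = 7*2+0 = 14; t=39
v=12: %3==0, s = 14*2+12 = 40; t=40
v=13: not %3==0, s = 40-1 = 39; t=53
s*t = 39*53 = 2067

2067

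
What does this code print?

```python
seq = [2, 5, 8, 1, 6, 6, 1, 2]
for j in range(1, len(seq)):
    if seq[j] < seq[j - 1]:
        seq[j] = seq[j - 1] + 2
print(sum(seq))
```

j=1: 5>=2, unchanged → [2, 5, 8, 1, 6, 6, 1, 2]
j=2: 8>=5, unchanged → [2, 5, 8, 1, 6, 6, 1, 2]
j=3: 1<8, seq[3] = 8+2 = 10 → [2, 5, 8, 10, 6, 6, 1, 2]
j=4: 6<10, seq[4] = 10+2 = 12 → [2, 5, 8, 10, 12, 6, 1, 2]
j=5: 6<12, seq[5] = 12+2 = 14 → [2, 5, 8, 10, 12, 14, 1, 2]
j=6: 1<14, seq[6] = 14+2 = 16 → [2, 5, 8, 10, 12, 14, 16, 2]
j=7: 2<16, seq[7] = 16+2 = 18 → [2, 5, 8, 10, 12, 14, 16, 18]
sum = 85

85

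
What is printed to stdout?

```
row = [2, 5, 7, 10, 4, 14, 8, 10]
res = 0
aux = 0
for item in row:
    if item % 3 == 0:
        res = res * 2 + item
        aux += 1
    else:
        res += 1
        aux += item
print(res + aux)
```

item=2: not %3==0, res = 0+1 = 1; aux=2
item=5: not %3==0, res = 1+1 = 2; aux=7
item=7: not %3==0, res = 2+1 = 3; aux=14
item=10: not %3==0, res = 3+1 = 4; aux=24
item=4: not %3==0, res = 4+1 = 5; aux=28
item=14: not %3==0, res = 5+1 = 6; aux=42
item=8: not %3==0, res = 6+1 = 7; aux=50
item=10: not %3==0, res = 7+1 = 8; aux=60
res+aux = 8+60 = 68

68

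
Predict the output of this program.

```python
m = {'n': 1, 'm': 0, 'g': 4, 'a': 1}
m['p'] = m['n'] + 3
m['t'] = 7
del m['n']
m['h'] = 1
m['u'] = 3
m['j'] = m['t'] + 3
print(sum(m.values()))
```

m['p'] = m['n']+3 = 4 → {'n': 1, 'm': 0, 'g': 4, 'a': 1, 'p': 4}
m['t'] = 7 → {'n': 1, 'm': 0, 'g': 4, 'a': 1, 'p': 4, 't': 7}
del 'n' → {'m': 0, 'g': 4, 'a': 1, 'p': 4, 't': 7}
m['h'] = 1 → {'m': 0, 'g': 4, 'a': 1, 'p': 4, 't': 7, 'h': 1}
m['u'] = 3 → {'m': 0, 'g': 4, 'a': 1, 'p': 4, 't': 7, 'h': 1, 'u': 3}
m['j'] = m['t']+3 = 10 → {'m': 0, 'g': 4, 'a': 1, 'p': 4, 't': 7, 'h': 1, 'u': 3, 'j': 10}
sum of values = 30

30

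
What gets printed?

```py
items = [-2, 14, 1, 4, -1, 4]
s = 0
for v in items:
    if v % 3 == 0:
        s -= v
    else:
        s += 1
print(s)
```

v=-2: not %3==0, s = 0+1 = 1
v=14: not %3==0, s = 1+1 = 2
v=1: not %3==0, s = 2+1 = 3
v=4: not %3==0, s = 3+1 = 4
v=-1: not %3==0, s = 4+1 = 5
v=4: not %3==0, s = 5+1 = 6

6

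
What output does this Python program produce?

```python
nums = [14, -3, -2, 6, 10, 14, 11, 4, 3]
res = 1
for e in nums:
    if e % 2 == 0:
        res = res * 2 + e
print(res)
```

e=14: even, res = 1*2+14 = 16
e=-3: not even
e=-2: even, res = 16*2+(-2) = 30
e=6: even, res = 30*2+6 = 66
e=10: even, res = 66*2+10 = 142
e=14: even, res = 142*2+14 = 298
e=11: not even
e=4: even, res = 298*2+4 = 600
e=3: not even

600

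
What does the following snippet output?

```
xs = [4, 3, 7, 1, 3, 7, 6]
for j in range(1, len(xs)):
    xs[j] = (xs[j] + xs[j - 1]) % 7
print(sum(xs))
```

16

j=1: xs[1] = (3+4)%7 = 0 → [4, 0, 7, 1, 3, 7, 6]
j=2: xs[2] = (7+0)%7 = 0 → [4, 0, 0, 1, 3, 7, 6]
j=3: xs[3] = (1+0)%7 = 1 → [4, 0, 0, 1, 3, 7, 6]
j=4: xs[4] = (3+1)%7 = 4 → [4, 0, 0, 1, 4, 7, 6]
j=5: xs[5] = (7+4)%7 = 4 → [4, 0, 0, 1, 4, 4, 6]
j=6: xs[6] = (6+4)%7 = 3 → [4, 0, 0, 1, 4, 4, 3]
sum = 16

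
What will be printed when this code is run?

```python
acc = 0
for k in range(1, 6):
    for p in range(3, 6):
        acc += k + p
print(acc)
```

k=1,p=3: acc = 0+4 = 4
k=1,p=4: acc = 4+5 = 9
k=1,p=5: acc = 9+6 = 15
k=2,p=3: acc = 15+5 = 20
k=2,p=4: acc = 20+6 = 26
k=2,p=5: acc = 26+7 = 33
k=3,p=3: acc = 33+6 = 39
k=3,p=4: acc = 39+7 = 46
k=3,p=5: acc = 46+8 = 54
k=4,p=3: acc = 54+7 = 61
k=4,p=4: acc = 61+8 = 69
k=4,p=5: acc = 69+9 = 78
k=5,p=3: acc = 78+8 = 86
k=5,p=4: acc = 86+9 = 95
k=5,p=5: acc = 95+10 = 105

105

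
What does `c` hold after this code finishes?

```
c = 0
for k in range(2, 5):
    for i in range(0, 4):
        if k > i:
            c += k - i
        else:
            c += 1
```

22

k=2,i=0: 2>0, c = 0+2 = 2
k=2,i=1: 2>1, c = 2+1 = 3
k=2,i=2: not 2>2, c = 3+1 = 4
k=2,i=3: not 2>3, c = 4+1 = 5
k=3,i=0: 3>0, c = 5+3 = 8
k=3,i=1: 3>1, c = 8+2 = 10
k=3,i=2: 3>2, c = 10+1 = 11
k=3,i=3: not 3>3, c = 11+1 = 12
k=4,i=0: 4>0, c = 12+4 = 16
k=4,i=1: 4>1, c = 16+3 = 19
k=4,i=2: 4>2, c = 19+2 = 21
k=4,i=3: 4>3, c = 21+1 = 22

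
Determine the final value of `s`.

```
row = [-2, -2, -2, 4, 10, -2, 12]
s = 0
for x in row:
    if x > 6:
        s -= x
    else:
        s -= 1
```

x=-2: not >6, s = 0-1 = -1
x=-2: not >6, s = (-1)-1 = -2
x=-2: not >6, s = (-2)-1 = -3
x=4: not >6, s = (-3)-1 = -4
x=10: >6, s = (-4)-10 = -14
x=-2: not >6, s = (-14)-1 = -15
x=12: >6, s = (-15)-12 = -27

-27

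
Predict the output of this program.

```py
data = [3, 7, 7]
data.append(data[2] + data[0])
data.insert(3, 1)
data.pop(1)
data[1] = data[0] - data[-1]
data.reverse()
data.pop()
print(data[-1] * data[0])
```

append data[2]+data[0] = 7+3 = 10 → [3, 7, 7, 10]
insert 1 at 3 → [3, 7, 7, 1, 10]
pop(1) removes 7 → [3, 7, 1, 10]
data[1] = data[0]-data[-1] = 3-10 = -7 → [3, -7, 1, 10]
reverse → [10, 1, -7, 3]
pop() removes 3 → [10, 1, -7]
data[-1]*data[0] = (-7)*10 = -70

-70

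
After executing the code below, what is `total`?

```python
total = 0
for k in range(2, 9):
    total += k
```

35

k=2: total = 0+2 = 2
k=3: total = 2+3 = 5
k=4: total = 5+4 = 9
k=5: total = 9+5 = 14
k=6: total = 14+6 = 20
k=7: total = 20+7 = 27
k=8: total = 27+8 = 35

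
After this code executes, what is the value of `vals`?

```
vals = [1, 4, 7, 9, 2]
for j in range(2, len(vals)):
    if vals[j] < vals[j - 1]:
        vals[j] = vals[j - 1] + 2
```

j=2: 7>=4, unchanged → [1, 4, 7, 9, 2]
j=3: 9>=7, unchanged → [1, 4, 7, 9, 2]
j=4: 2<9, vals[4] = 9+2 = 11 → [1, 4, 7, 9, 11]

[1, 4, 7, 9, 11]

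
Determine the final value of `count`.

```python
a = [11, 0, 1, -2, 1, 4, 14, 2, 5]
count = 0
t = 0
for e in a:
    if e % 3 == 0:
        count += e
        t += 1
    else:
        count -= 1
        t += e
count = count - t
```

e=11: not %3==0, count = 0-1 = -1; t=11
e=0: %3==0, count = (-1)+0 = -1; t=12
e=1: not %3==0, count = (-1)-1 = -2; t=13
e=-2: not %3==0, count = (-2)-1 = -3; t=11
e=1: not %3==0, count = (-3)-1 = -4; t=12
e=4: not %3==0, count = (-4)-1 = -5; t=16
e=14: not %3==0, count = (-5)-1 = -6; t=30
e=2: not %3==0, count = (-6)-1 = -7; t=32
e=5: not %3==0, count = (-7)-1 = -8; t=37
count-t = (-8)-37 = -45

-45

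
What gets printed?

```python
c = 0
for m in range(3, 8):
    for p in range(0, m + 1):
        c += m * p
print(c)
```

m=3,p=0: c = 0+0 = 0
m=3,p=1: c = 0+3 = 3
m=3,p=2: c = 3+6 = 9
m=3,p=3: c = 9+9 = 18
m=4,p=0: c = 18+0 = 18
m=4,p=1: c = 18+4 = 22
m=4,p=2: c = 22+8 = 30
m=4,p=3: c = 30+12 = 42
m=4,p=4: c = 42+16 = 58
m=5,p=0: c = 58+0 = 58
m=5,p=1: c = 58+5 = 63
m=5,p=2: c = 63+10 = 73
m=5,p=3: c = 73+15 = 88
m=5,p=4: c = 88+20 = 108
m=5,p=5: c = 108+25 = 133
m=6,p=0: c = 133+0 = 133
m=6,p=1: c = 133+6 = 139
m=6,p=2: c = 139+12 = 151
m=6,p=3: c = 151+18 = 169
m=6,p=4: c = 169+24 = 193
m=6,p=5: c = 193+30 = 223
m=6,p=6: c = 223+36 = 259
m=7,p=0: c = 259+0 = 259
m=7,p=1: c = 259+7 = 266
m=7,p=2: c = 266+14 = 280
m=7,p=3: c = 280+21 = 301
m=7,p=4: c = 301+28 = 329
m=7,p=5: c = 329+35 = 364
m=7,p=6: c = 364+42 = 406
m=7,p=7: c = 406+49 = 455

455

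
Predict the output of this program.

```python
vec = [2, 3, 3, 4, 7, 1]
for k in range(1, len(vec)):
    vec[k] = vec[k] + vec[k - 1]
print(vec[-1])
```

20

k=1: vec[1] = 3+2 = 5 → [2, 5, 3, 4, 7, 1]
k=2: vec[2] = 3+5 = 8 → [2, 5, 8, 4, 7, 1]
k=3: vec[3] = 4+8 = 12 → [2, 5, 8, 12, 7, 1]
k=4: vec[4] = 7+12 = 19 → [2, 5, 8, 12, 19, 1]
k=5: vec[5] = 1+19 = 20 → [2, 5, 8, 12, 19, 20]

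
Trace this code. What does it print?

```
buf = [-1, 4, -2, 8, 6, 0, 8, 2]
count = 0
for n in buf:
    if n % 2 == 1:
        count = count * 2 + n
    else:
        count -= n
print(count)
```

n=-1: odd, count = 0*2+(-1) = -1
n=4: not odd, count = (-1)-4 = -5
n=-2: not odd, count = (-5)-(-2) = -3
n=8: not odd, count = (-3)-8 = -11
n=6: not odd, count = (-11)-6 = -17
n=0: not odd, count = (-17)-0 = -17
n=8: not odd, count = (-17)-8 = -25
n=2: not odd, count = (-25)-2 = -27

-27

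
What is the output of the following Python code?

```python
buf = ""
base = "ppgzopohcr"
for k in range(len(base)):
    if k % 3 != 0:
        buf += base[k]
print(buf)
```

k=0: skip
k=1: add 'p' → 'p'
k=2: add 'g' → 'pg'
k=3: skip
k=4: add 'o' → 'pgo'
k=5: add 'p' → 'pgop'
k=6: skip
k=7: add 'h' → 'pgoph'
k=8: add 'c' → 'pgophc'
k=9: skip

pgophc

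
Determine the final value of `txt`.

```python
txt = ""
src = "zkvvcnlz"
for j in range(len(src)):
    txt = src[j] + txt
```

'zlncvvkz'

j=0: prepend 'z' → 'z'
j=1: prepend 'k' → 'kz'
j=2: prepend 'v' → 'vkz'
j=3: prepend 'v' → 'vvkz'
j=4: prepend 'c' → 'cvvkz'
j=5: prepend 'n' → 'ncvvkz'
j=6: prepend 'l' → 'lncvvkz'
j=7: prepend 'z' → 'zlncvvkz'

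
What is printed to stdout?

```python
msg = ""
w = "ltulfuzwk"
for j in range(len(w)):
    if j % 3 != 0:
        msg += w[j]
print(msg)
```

tufuwk

j=0: skip
j=1: add 't' → 't'
j=2: add 'u' → 'tu'
j=3: skip
j=4: add 'f' → 'tuf'
j=5: add 'u' → 'tufu'
j=6: skip
j=7: add 'w' → 'tufuw'
j=8: add 'k' → 'tufuwk'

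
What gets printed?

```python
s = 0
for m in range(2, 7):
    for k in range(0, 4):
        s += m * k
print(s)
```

m=2,k=0: s = 0+0 = 0
m=2,k=1: s = 0+2 = 2
m=2,k=2: s = 2+4 = 6
m=2,k=3: s = 6+6 = 12
m=3,k=0: s = 12+0 = 12
m=3,k=1: s = 12+3 = 15
m=3,k=2: s = 15+6 = 21
m=3,k=3: s = 21+9 = 30
m=4,k=0: s = 30+0 = 30
m=4,k=1: s = 30+4 = 34
m=4,k=2: s = 34+8 = 42
m=4,k=3: s = 42+12 = 54
m=5,k=0: s = 54+0 = 54
m=5,k=1: s = 54+5 = 59
m=5,k=2: s = 59+10 = 69
m=5,k=3: s = 69+15 = 84
m=6,k=0: s = 84+0 = 84
m=6,k=1: s = 84+6 = 90
m=6,k=2: s = 90+12 = 102
m=6,k=3: s = 102+18 = 120

120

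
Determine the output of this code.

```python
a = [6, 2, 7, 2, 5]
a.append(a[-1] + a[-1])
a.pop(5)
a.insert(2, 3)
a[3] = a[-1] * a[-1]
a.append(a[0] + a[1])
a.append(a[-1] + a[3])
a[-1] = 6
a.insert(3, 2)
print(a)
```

append a[-1]+a[-1] = 5+5 = 10 → [6, 2, 7, 2, 5, 10]
pop(5) removes 10 → [6, 2, 7, 2, 5]
insert 3 at 2 → [6, 2, 3, 7, 2, 5]
a[3] = a[-1]*a[-1] = 5*5 = 25 → [6, 2, 3, 25, 2, 5]
append a[0]+a[1] = 6+2 = 8 → [6, 2, 3, 25, 2, 5, 8]
append a[-1]+a[3] = 8+25 = 33 → [6, 2, 3, 25, 2, 5, 8, 33]
a[-1] = 6 → [6, 2, 3, 25, 2, 5, 8, 6]
insert 2 at 3 → [6, 2, 3, 2, 25, 2, 5, 8, 6]

[6, 2, 3, 2, 25, 2, 5, 8, 6]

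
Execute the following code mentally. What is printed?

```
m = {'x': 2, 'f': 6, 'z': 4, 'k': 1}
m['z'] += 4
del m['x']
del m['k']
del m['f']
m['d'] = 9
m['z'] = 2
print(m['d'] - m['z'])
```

7

m['z'] = 4+4 = 8 → {'x': 2, 'f': 6, 'z': 8, 'k': 1}
del 'x' → {'f': 6, 'z': 8, 'k': 1}
del 'k' → {'f': 6, 'z': 8}
del 'f' → {'z': 8}
m['d'] = 9 → {'z': 8, 'd': 9}
m['z'] = 2 → {'z': 2, 'd': 9}
m['d']-m['z'] = 9-2 = 7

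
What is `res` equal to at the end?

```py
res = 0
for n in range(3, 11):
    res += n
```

52

n=3: res = 0+3 = 3
n=4: res = 3+4 = 7
n=5: res = 7+5 = 12
n=6: res = 12+6 = 18
n=7: res = 18+7 = 25
n=8: res = 25+8 = 33
n=9: res = 33+9 = 42
n=10: res = 42+10 = 52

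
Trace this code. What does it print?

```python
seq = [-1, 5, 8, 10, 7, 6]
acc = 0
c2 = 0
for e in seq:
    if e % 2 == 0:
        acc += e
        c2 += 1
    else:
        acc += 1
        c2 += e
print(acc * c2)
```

e=-1: not even, acc = 0+1 = 1; c2=-1
e=5: not even, acc = 1+1 = 2; c2=4
e=8: even, acc = 2+8 = 10; c2=5
e=10: even, acc = 10+10 = 20; c2=6
e=7: not even, acc = 20+1 = 21; c2=13
e=6: even, acc = 21+6 = 27; c2=14
acc*c2 = 27*14 = 378

378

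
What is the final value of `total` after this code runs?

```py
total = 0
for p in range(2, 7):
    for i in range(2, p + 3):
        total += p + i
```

p=2,i=2: total = 0+4 = 4
p=2,i=3: total = 4+5 = 9
p=2,i=4: total = 9+6 = 15
p=3,i=2: total = 15+5 = 20
p=3,i=3: total = 20+6 = 26
p=3,i=4: total = 26+7 = 33
p=3,i=5: total = 33+8 = 41
p=4,i=2: total = 41+6 = 47
p=4,i=3: total = 47+7 = 54
p=4,i=4: total = 54+8 = 62
p=4,i=5: total = 62+9 = 71
p=4,i=6: total = 71+10 = 81
p=5,i=2: total = 81+7 = 88
p=5,i=3: total = 88+8 = 96
p=5,i=4: total = 96+9 = 105
p=5,i=5: total = 105+10 = 115
p=5,i=6: total = 115+11 = 126
p=5,i=7: total = 126+12 = 138
p=6,i=2: total = 138+8 = 146
p=6,i=3: total = 146+9 = 155
p=6,i=4: total = 155+10 = 165
p=6,i=5: total = 165+11 = 176
p=6,i=6: total = 176+12 = 188
p=6,i=7: total = 188+13 = 201
p=6,i=8: total = 201+14 = 215

215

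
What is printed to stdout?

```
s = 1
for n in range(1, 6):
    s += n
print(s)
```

16

n=1: s = 1+1 = 2
n=2: s = 2+2 = 4
n=3: s = 4+3 = 7
n=4: s = 7+4 = 11
n=5: s = 11+5 = 16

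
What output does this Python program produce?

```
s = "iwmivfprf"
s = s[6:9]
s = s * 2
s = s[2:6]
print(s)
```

slice [6:9] → 'prf'
repeat ×2 → 'prfprf'
slice [2:6] → 'fprf'

fprf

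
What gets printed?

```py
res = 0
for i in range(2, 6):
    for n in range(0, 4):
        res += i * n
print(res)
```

i=2,n=0: res = 0+0 = 0
i=2,n=1: res = 0+2 = 2
i=2,n=2: res = 2+4 = 6
i=2,n=3: res = 6+6 = 12
i=3,n=0: res = 12+0 = 12
i=3,n=1: res = 12+3 = 15
i=3,n=2: res = 15+6 = 21
i=3,n=3: res = 21+9 = 30
i=4,n=0: res = 30+0 = 30
i=4,n=1: res = 30+4 = 34
i=4,n=2: res = 34+8 = 42
i=4,n=3: res = 42+12 = 54
i=5,n=0: res = 54+0 = 54
i=5,n=1: res = 54+5 = 59
i=5,n=2: res = 59+10 = 69
i=5,n=3: res = 69+15 = 84

84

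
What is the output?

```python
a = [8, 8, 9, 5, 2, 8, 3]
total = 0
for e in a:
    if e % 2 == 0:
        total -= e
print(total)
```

e=8: even, total = 0-8 = -8
e=8: even, total = (-8)-8 = -16
e=9: not even
e=5: not even
e=2: even, total = (-16)-2 = -18
e=8: even, total = (-18)-8 = -26
e=3: not even

-26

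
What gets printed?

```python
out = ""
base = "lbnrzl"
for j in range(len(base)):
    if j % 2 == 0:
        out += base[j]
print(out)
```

lnz

j=0: add 'l' → 'l'
j=1: skip
j=2: add 'n' → 'ln'
j=3: skip
j=4: add 'z' → 'lnz'
j=5: skip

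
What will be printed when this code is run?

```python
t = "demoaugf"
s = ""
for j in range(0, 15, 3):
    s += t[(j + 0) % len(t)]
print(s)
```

j=0: add t[0]='d' → 'd'
j=3: add t[3]='o' → 'do'
j=6: add t[6]='g' → 'dog'
j=9: add t[1]='e' → 'doge'
j=12: add t[4]='a' → 'dogea'

dogea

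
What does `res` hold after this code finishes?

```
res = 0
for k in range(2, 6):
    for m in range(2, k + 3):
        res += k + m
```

k=2,m=2: res = 0+4 = 4
k=2,m=3: res = 4+5 = 9
k=2,m=4: res = 9+6 = 15
k=3,m=2: res = 15+5 = 20
k=3,m=3: res = 20+6 = 26
k=3,m=4: res = 26+7 = 33
k=3,m=5: res = 33+8 = 41
k=4,m=2: res = 41+6 = 47
k=4,m=3: res = 47+7 = 54
k=4,m=4: res = 54+8 = 62
k=4,m=5: res = 62+9 = 71
k=4,m=6: res = 71+10 = 81
k=5,m=2: res = 81+7 = 88
k=5,m=3: res = 88+8 = 96
k=5,m=4: res = 96+9 = 105
k=5,m=5: res = 105+10 = 115
k=5,m=6: res = 115+11 = 126
k=5,m=7: res = 126+12 = 138

138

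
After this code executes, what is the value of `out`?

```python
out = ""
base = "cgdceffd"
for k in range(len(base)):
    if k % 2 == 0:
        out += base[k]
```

k=0: add 'c' → 'c'
k=1: skip
k=2: add 'd' → 'cd'
k=3: skip
k=4: add 'e' → 'cde'
k=5: skip
k=6: add 'f' → 'cdef'
k=7: skip

'cdef'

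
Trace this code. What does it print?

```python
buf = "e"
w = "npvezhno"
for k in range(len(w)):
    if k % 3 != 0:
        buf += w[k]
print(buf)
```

epvzho

k=0: skip
k=1: add 'p' → 'ep'
k=2: add 'v' → 'epv'
k=3: skip
k=4: add 'z' → 'epvz'
k=5: add 'h' → 'epvzh'
k=6: skip
k=7: add 'o' → 'epvzho'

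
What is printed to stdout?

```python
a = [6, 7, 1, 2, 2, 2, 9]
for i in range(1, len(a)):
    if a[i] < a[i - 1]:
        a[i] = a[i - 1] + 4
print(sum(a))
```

108

i=1: 7>=6, unchanged → [6, 7, 1, 2, 2, 2, 9]
i=2: 1<7, a[2] = 7+4 = 11 → [6, 7, 11, 2, 2, 2, 9]
i=3: 2<11, a[3] = 11+4 = 15 → [6, 7, 11, 15, 2, 2, 9]
i=4: 2<15, a[4] = 15+4 = 19 → [6, 7, 11, 15, 19, 2, 9]
i=5: 2<19, a[5] = 19+4 = 23 → [6, 7, 11, 15, 19, 23, 9]
i=6: 9<23, a[6] = 23+4 = 27 → [6, 7, 11, 15, 19, 23, 27]
sum = 108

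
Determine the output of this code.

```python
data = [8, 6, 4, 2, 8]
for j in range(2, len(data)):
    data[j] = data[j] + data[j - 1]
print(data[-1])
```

j=2: data[2] = 4+6 = 10 → [8, 6, 10, 2, 8]
j=3: data[3] = 2+10 = 12 → [8, 6, 10, 12, 8]
j=4: data[4] = 8+12 = 20 → [8, 6, 10, 12, 20]

20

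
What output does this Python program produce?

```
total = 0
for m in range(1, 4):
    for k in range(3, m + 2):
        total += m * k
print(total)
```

m=2,k=3: total = 0+6 = 6
m=3,k=3: total = 6+9 = 15
m=3,k=4: total = 15+12 = 27

27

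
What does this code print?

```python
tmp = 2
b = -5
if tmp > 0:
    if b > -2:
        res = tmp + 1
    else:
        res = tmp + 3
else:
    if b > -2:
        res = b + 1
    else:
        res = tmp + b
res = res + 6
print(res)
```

11

tmp=2, b=-5
tmp > 0 is True; b > -2 is False
→ res = tmp + 3 = 5
res = 5+6 = 11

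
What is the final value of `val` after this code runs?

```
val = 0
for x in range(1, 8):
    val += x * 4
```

x=1: val = 0+1*4 = 4
x=2: val = 4+2*4 = 12
x=3: val = 12+3*4 = 24
x=4: val = 24+4*4 = 40
x=5: val = 40+5*4 = 60
x=6: val = 60+6*4 = 84
x=7: val = 84+7*4 = 112

112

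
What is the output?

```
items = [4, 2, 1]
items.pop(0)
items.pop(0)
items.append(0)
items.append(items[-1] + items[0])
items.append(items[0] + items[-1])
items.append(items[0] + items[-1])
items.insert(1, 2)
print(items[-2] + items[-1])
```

5

pop(0) removes 4 → [2, 1]
pop(0) removes 2 → [1]
append 0 → [1, 0]
append items[-1]+items[0] = 0+1 = 1 → [1, 0, 1]
append items[0]+items[-1] = 1+1 = 2 → [1, 0, 1, 2]
append items[0]+items[-1] = 1+2 = 3 → [1, 0, 1, 2, 3]
insert 2 at 1 → [1, 2, 0, 1, 2, 3]
items[-2]+items[-1] = 2+3 = 5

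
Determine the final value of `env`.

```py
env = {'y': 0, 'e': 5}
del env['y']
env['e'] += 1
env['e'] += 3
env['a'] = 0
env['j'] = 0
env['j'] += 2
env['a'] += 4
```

del 'y' → {'e': 5}
env['e'] = 5+1 = 6 → {'e': 6}
env['e'] = 6+3 = 9 → {'e': 9}
env['a'] = 0 → {'e': 9, 'a': 0}
env['j'] = 0 → {'e': 9, 'a': 0, 'j': 0}
env['j'] = 0+2 = 2 → {'e': 9, 'a': 0, 'j': 2}
env['a'] = 0+4 = 4 → {'e': 9, 'a': 4, 'j': 2}

{'e': 9, 'a': 4, 'j': 2}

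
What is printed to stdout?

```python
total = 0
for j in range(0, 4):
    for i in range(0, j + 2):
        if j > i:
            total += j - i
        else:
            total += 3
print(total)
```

34

j=0,i=0: not 0>0, total = 0+3 = 3
j=0,i=1: not 0>1, total = 3+3 = 6
j=1,i=0: 1>0, total = 6+1 = 7
j=1,i=1: not 1>1, total = 7+3 = 10
j=1,i=2: not 1>2, total = 10+3 = 13
j=2,i=0: 2>0, total = 13+2 = 15
j=2,i=1: 2>1, total = 15+1 = 16
j=2,i=2: not 2>2, total = 16+3 = 19
j=2,i=3: not 2>3, total = 19+3 = 22
j=3,i=0: 3>0, total = 22+3 = 25
j=3,i=1: 3>1, total = 25+2 = 27
j=3,i=2: 3>2, total = 27+1 = 28
j=3,i=3: not 3>3, total = 28+3 = 31
j=3,i=4: not 3>4, total = 31+3 = 34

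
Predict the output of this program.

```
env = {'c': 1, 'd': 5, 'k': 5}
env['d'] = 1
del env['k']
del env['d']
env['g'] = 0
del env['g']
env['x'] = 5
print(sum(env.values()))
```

6

env['d'] = 1 → {'c': 1, 'd': 1, 'k': 5}
del 'k' → {'c': 1, 'd': 1}
del 'd' → {'c': 1}
env['g'] = 0 → {'c': 1, 'g': 0}
del 'g' → {'c': 1}
env['x'] = 5 → {'c': 1, 'x': 5}
sum of values = 6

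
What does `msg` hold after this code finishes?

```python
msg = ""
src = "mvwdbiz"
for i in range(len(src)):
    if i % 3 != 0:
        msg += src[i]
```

i=0: skip
i=1: add 'v' → 'v'
i=2: add 'w' → 'vw'
i=3: skip
i=4: add 'b' → 'vwb'
i=5: add 'i' → 'vwbi'
i=6: skip

'vwbi'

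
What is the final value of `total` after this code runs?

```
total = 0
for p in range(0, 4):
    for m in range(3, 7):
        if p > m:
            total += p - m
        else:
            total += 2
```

32

p=0,m=3: not 0>3, total = 0+2 = 2
p=0,m=4: not 0>4, total = 2+2 = 4
p=0,m=5: not 0>5, total = 4+2 = 6
p=0,m=6: not 0>6, total = 6+2 = 8
p=1,m=3: not 1>3, total = 8+2 = 10
p=1,m=4: not 1>4, total = 10+2 = 12
p=1,m=5: not 1>5, total = 12+2 = 14
p=1,m=6: not 1>6, total = 14+2 = 16
p=2,m=3: not 2>3, total = 16+2 = 18
p=2,m=4: not 2>4, total = 18+2 = 20
p=2,m=5: not 2>5, total = 20+2 = 22
p=2,m=6: not 2>6, total = 22+2 = 24
p=3,m=3: not 3>3, total = 24+2 = 26
p=3,m=4: not 3>4, total = 26+2 = 28
p=3,m=5: not 3>5, total = 28+2 = 30
p=3,m=6: not 3>6, total = 30+2 = 32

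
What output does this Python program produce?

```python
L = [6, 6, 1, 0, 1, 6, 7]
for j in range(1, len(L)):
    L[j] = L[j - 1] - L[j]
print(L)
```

j=1: L[1] = 6-6 = 0 → [6, 0, 1, 0, 1, 6, 7]
j=2: L[2] = 0-1 = -1 → [6, 0, -1, 0, 1, 6, 7]
j=3: L[3] = (-1)-0 = -1 → [6, 0, -1, -1, 1, 6, 7]
j=4: L[4] = (-1)-1 = -2 → [6, 0, -1, -1, -2, 6, 7]
j=5: L[5] = (-2)-6 = -8 → [6, 0, -1, -1, -2, -8, 7]
j=6: L[6] = (-8)-7 = -15 → [6, 0, -1, -1, -2, -8, -15]

[6, 0, -1, -1, -2, -8, -15]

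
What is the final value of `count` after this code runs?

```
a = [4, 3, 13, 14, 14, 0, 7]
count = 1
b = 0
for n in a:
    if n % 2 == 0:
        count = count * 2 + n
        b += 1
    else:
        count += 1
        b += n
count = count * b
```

4023

n=4: even, count = 1*2+4 = 6; b=1
n=3: not even, count = 6+1 = 7; b=4
n=13: not even, count = 7+1 = 8; b=17
n=14: even, count = 8*2+14 = 30; b=18
n=14: even, count = 30*2+14 = 74; b=19
n=0: even, count = 74*2+0 = 148; b=20
n=7: not even, count = 148+1 = 149; b=27
count*b = 149*27 = 4023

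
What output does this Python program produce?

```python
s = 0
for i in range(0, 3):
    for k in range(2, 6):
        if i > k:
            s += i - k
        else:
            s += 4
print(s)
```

48

i=0,k=2: not 0>2, s = 0+4 = 4
i=0,k=3: not 0>3, s = 4+4 = 8
i=0,k=4: not 0>4, s = 8+4 = 12
i=0,k=5: not 0>5, s = 12+4 = 16
i=1,k=2: not 1>2, s = 16+4 = 20
i=1,k=3: not 1>3, s = 20+4 = 24
i=1,k=4: not 1>4, s = 24+4 = 28
i=1,k=5: not 1>5, s = 28+4 = 32
i=2,k=2: not 2>2, s = 32+4 = 36
i=2,k=3: not 2>3, s = 36+4 = 40
i=2,k=4: not 2>4, s = 40+4 = 44
i=2,k=5: not 2>5, s = 44+4 = 48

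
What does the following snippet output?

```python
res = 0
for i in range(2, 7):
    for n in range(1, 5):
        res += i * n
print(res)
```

i=2,n=1: res = 0+2 = 2
i=2,n=2: res = 2+4 = 6
i=2,n=3: res = 6+6 = 12
i=2,n=4: res = 12+8 = 20
i=3,n=1: res = 20+3 = 23
i=3,n=2: res = 23+6 = 29
i=3,n=3: res = 29+9 = 38
i=3,n=4: res = 38+12 = 50
i=4,n=1: res = 50+4 = 54
i=4,n=2: res = 54+8 = 62
i=4,n=3: res = 62+12 = 74
i=4,n=4: res = 74+16 = 90
i=5,n=1: res = 90+5 = 95
i=5,n=2: res = 95+10 = 105
i=5,n=3: res = 105+15 = 120
i=5,n=4: res = 120+20 = 140
i=6,n=1: res = 140+6 = 146
i=6,n=2: res = 146+12 = 158
i=6,n=3: res = 158+18 = 176
i=6,n=4: res = 176+24 = 200

200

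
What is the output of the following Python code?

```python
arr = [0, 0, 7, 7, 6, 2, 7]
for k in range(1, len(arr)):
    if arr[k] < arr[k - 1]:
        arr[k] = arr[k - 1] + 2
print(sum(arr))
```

k=1: 0>=0, unchanged → [0, 0, 7, 7, 6, 2, 7]
k=2: 7>=0, unchanged → [0, 0, 7, 7, 6, 2, 7]
k=3: 7>=7, unchanged → [0, 0, 7, 7, 6, 2, 7]
k=4: 6<7, arr[4] = 7+2 = 9 → [0, 0, 7, 7, 9, 2, 7]
k=5: 2<9, arr[5] = 9+2 = 11 → [0, 0, 7, 7, 9, 11, 7]
k=6: 7<11, arr[6] = 11+2 = 13 → [0, 0, 7, 7, 9, 11, 13]
sum = 47

47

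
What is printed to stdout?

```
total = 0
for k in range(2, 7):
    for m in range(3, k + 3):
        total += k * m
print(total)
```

k=2,m=3: total = 0+6 = 6
k=2,m=4: total = 6+8 = 14
k=3,m=3: total = 14+9 = 23
k=3,m=4: total = 23+12 = 35
k=3,m=5: total = 35+15 = 50
k=4,m=3: total = 50+12 = 62
k=4,m=4: total = 62+16 = 78
k=4,m=5: total = 78+20 = 98
k=4,m=6: total = 98+24 = 122
k=5,m=3: total = 122+15 = 137
k=5,m=4: total = 137+20 = 157
k=5,m=5: total = 157+25 = 182
k=5,m=6: total = 182+30 = 212
k=5,m=7: total = 212+35 = 247
k=6,m=3: total = 247+18 = 265
k=6,m=4: total = 265+24 = 289
k=6,m=5: total = 289+30 = 319
k=6,m=6: total = 319+36 = 355
k=6,m=7: total = 355+42 = 397
k=6,m=8: total = 397+48 = 445

445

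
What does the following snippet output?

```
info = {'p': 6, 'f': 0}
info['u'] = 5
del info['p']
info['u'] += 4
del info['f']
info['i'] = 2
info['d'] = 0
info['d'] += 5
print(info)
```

{'u': 9, 'i': 2, 'd': 5}

info['u'] = 5 → {'p': 6, 'f': 0, 'u': 5}
del 'p' → {'f': 0, 'u': 5}
info['u'] = 5+4 = 9 → {'f': 0, 'u': 9}
del 'f' → {'u': 9}
info['i'] = 2 → {'u': 9, 'i': 2}
info['d'] = 0 → {'u': 9, 'i': 2, 'd': 0}
info['d'] = 0+5 = 5 → {'u': 9, 'i': 2, 'd': 5}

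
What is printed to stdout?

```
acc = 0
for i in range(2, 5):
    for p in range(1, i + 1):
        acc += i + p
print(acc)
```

48

i=2,p=1: acc = 0+3 = 3
i=2,p=2: acc = 3+4 = 7
i=3,p=1: acc = 7+4 = 11
i=3,p=2: acc = 11+5 = 16
i=3,p=3: acc = 16+6 = 22
i=4,p=1: acc = 22+5 = 27
i=4,p=2: acc = 27+6 = 33
i=4,p=3: acc = 33+7 = 40
i=4,p=4: acc = 40+8 = 48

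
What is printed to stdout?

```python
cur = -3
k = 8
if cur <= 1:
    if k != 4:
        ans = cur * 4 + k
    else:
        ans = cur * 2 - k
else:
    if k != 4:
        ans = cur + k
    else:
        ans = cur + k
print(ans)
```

cur=-3, k=8
cur <= 1 is True; k != 4 is True
→ ans = cur * 4 + k = -4

-4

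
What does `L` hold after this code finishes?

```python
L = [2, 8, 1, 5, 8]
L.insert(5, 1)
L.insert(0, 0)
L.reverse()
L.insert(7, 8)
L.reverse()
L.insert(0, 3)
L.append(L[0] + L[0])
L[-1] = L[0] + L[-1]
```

[3, 8, 0, 2, 8, 1, 5, 8, 1, 9]

insert 1 at 5 → [2, 8, 1, 5, 8, 1]
insert 0 at 0 → [0, 2, 8, 1, 5, 8, 1]
reverse → [1, 8, 5, 1, 8, 2, 0]
insert 8 at 7 → [1, 8, 5, 1, 8, 2, 0, 8]
reverse → [8, 0, 2, 8, 1, 5, 8, 1]
insert 3 at 0 → [3, 8, 0, 2, 8, 1, 5, 8, 1]
append L[0]+L[0] = 3+3 = 6 → [3, 8, 0, 2, 8, 1, 5, 8, 1, 6]
L[-1] = L[0]+L[-1] = 3+6 = 9 → [3, 8, 0, 2, 8, 1, 5, 8, 1, 9]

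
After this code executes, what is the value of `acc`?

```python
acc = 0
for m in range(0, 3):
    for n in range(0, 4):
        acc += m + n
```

30

m=0,n=0: acc = 0+0 = 0
m=0,n=1: acc = 0+1 = 1
m=0,n=2: acc = 1+2 = 3
m=0,n=3: acc = 3+3 = 6
m=1,n=0: acc = 6+1 = 7
m=1,n=1: acc = 7+2 = 9
m=1,n=2: acc = 9+3 = 12
m=1,n=3: acc = 12+4 = 16
m=2,n=0: acc = 16+2 = 18
m=2,n=1: acc = 18+3 = 21
m=2,n=2: acc = 21+4 = 25
m=2,n=3: acc = 25+5 = 30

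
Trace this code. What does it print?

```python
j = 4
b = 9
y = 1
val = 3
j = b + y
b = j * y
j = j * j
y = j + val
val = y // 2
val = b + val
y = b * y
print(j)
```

j = 9+1 = 10
b = 10*1 = 10
j = 10*10 = 100
y = 100+3 = 103
val = 103//2 = 51
val = 10+51 = 61
y = 10*103 = 1030

100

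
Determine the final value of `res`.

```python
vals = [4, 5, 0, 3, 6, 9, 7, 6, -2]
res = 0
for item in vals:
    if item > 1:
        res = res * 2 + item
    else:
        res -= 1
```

535

item=4: >1, res = 0*2+4 = 4
item=5: >1, res = 4*2+5 = 13
item=0: not >1, res = 13-1 = 12
item=3: >1, res = 12*2+3 = 27
item=6: >1, res = 27*2+6 = 60
item=9: >1, res = 60*2+9 = 129
item=7: >1, res = 129*2+7 = 265
item=6: >1, res = 265*2+6 = 536
item=-2: not >1, res = 536-1 = 535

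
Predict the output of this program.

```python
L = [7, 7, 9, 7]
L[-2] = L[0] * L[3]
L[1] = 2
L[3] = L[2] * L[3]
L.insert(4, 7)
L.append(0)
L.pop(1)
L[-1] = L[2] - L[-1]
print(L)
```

[7, 49, 343, 7, 343]

L[-2] = L[0]*L[3] = 7*7 = 49 → [7, 7, 49, 7]
L[1] = 2 → [7, 2, 49, 7]
L[3] = L[2]*L[3] = 49*7 = 343 → [7, 2, 49, 343]
insert 7 at 4 → [7, 2, 49, 343, 7]
append 0 → [7, 2, 49, 343, 7, 0]
pop(1) removes 2 → [7, 49, 343, 7, 0]
L[-1] = L[2]-L[-1] = 343-0 = 343 → [7, 49, 343, 7, 343]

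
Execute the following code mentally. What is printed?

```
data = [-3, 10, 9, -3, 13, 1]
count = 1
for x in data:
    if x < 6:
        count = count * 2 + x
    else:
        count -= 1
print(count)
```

-19

x=-3: <6, count = 1*2+(-3) = -1
x=10: not <6, count = (-1)-1 = -2
x=9: not <6, count = (-2)-1 = -3
x=-3: <6, count = (-3)*2+(-3) = -9
x=13: not <6, count = (-9)-1 = -10
x=1: <6, count = (-10)*2+1 = -19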